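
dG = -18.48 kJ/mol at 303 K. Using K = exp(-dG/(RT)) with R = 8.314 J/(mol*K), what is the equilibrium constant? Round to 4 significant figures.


dG is in kJ/mol; multiply by 1000 to match R in J/(mol*K).
RT = 8.314 * 303 = 2519.142 J/mol
exponent = -dG*1000 / (RT) = -(-18.48*1000) / 2519.142 = 7.33583101
K = exp(7.33583101)
K = 1534.3023, rounded to 4 significant figures:

1534


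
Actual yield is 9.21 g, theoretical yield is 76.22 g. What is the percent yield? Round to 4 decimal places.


% yield = 100 * actual / theoretical
% yield = 100 * 9.21 / 76.22
% yield = 12.08344267 %, rounded to 4 dp:

12.0834 %


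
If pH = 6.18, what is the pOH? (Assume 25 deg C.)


At 25 deg C, pH + pOH = 14.
pOH = 14 - pH = 14 - 6.18
pOH = 7.82:

7.82


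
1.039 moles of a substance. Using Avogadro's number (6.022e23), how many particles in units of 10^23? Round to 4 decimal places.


N = n * NA, then divide by 1e23 for the requested units.
N / 1e23 = n * 6.022
N / 1e23 = 1.039 * 6.022
N / 1e23 = 6.256858, rounded to 4 dp:

6.2569


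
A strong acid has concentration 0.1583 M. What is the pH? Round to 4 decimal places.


A strong acid dissociates completely, so [H+] equals the given concentration.
pH = -log10([H+]) = -log10(0.1583)
pH = 0.80051909, rounded to 4 dp:

0.8005


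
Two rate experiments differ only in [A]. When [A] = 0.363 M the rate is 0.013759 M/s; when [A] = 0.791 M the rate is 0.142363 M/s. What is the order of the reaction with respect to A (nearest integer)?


Rate is proportional to [A]^n, so rate2/rate1 = ([A]2/[A]1)^n. Take logs to solve for n.
rate2/rate1 = 0.142363 / 0.013759 = 10.3469
[A]2/[A]1 = 0.791 / 0.363 = 2.1791
n = ln(10.3469) / ln(2.1791) = 3.0
Nearest integer order:

3


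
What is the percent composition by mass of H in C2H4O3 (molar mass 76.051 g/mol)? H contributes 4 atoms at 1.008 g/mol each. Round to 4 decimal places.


pct = 100 * (n_elem * M_elem) / M_total
mass_contribution = 4 * 1.008 = 4.032 g/mol
pct = 100 * 4.032 / 76.051
pct = 5.30170543 %, rounded to 4 dp:

5.3017 %


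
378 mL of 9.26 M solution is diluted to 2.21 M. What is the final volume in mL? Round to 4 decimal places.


Dilution: M1*V1 = M2*V2, solve for V2.
V2 = M1*V1 / M2
V2 = 9.26 * 378 / 2.21
V2 = 3500.28 / 2.21
V2 = 1583.83710407 mL, rounded to 4 dp:

1583.8371 mL


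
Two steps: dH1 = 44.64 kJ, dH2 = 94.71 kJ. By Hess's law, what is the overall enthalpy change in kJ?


Hess's law: enthalpy is a state function, so add the step enthalpies.
dH_total = dH1 + dH2 = 44.64 + (94.71)
dH_total = 139.35 kJ:

139.35 kJ


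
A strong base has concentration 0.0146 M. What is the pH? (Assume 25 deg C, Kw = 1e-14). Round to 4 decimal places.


A strong base dissociates completely, so [OH-] equals the given concentration.
pOH = -log10([OH-]) = -log10(0.0146) = 1.835647
pH = 14 - pOH = 14 - 1.835647
pH = 12.164353, rounded to 4 dp:

12.1644


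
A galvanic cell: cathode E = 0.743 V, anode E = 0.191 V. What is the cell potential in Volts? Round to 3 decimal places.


Standard cell potential: E_cell = E_cathode - E_anode.
E_cell = 0.743 - (0.191)
E_cell = 0.552 V, rounded to 3 dp:

0.552 V


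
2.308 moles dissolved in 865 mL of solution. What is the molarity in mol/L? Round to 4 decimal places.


Convert volume to liters: V_L = V_mL / 1000.
V_L = 865 / 1000 = 0.865 L
M = n / V_L = 2.308 / 0.865
M = 2.66820809 mol/L, rounded to 4 dp:

2.6682 mol/L


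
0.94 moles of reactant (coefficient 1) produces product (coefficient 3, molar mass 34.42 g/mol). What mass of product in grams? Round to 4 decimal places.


Use the coefficient ratio to convert reactant moles to product moles, then multiply by the product's molar mass.
moles_P = moles_R * (coeff_P / coeff_R) = 0.94 * (3/1) = 2.82
mass_P = moles_P * M_P = 2.82 * 34.42
mass_P = 97.0644 g, rounded to 4 dp:

97.0644 g


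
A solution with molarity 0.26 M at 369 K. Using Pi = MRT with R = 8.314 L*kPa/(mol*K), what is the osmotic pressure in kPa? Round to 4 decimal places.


Osmotic pressure (van't Hoff): Pi = M*R*T.
RT = 8.314 * 369 = 3067.866
Pi = 0.26 * 3067.866
Pi = 797.64516 kPa, rounded to 4 dp:

797.6452 kPa


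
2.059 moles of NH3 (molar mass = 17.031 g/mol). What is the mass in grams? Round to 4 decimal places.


mass = n * M
mass = 2.059 * 17.031
mass = 35.066829 g, rounded to 4 dp:

35.0668 g


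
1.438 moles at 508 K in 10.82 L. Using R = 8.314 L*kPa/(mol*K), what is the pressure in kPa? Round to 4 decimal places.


PV = nRT, solve for P = nRT / V.
nRT = 1.438 * 8.314 * 508 = 6073.4103
P = 6073.4103 / 10.82
P = 561.31333641 kPa, rounded to 4 dp:

561.3133 kPa


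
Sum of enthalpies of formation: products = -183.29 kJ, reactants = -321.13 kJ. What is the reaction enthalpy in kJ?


dH_rxn = sum(dH_f products) - sum(dH_f reactants)
dH_rxn = -183.29 - (-321.13)
dH_rxn = 137.84 kJ:

137.84 kJ


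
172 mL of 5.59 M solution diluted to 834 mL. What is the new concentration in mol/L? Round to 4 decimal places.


Dilution: M1*V1 = M2*V2, solve for M2.
M2 = M1*V1 / V2
M2 = 5.59 * 172 / 834
M2 = 961.48 / 834
M2 = 1.15285372 mol/L, rounded to 4 dp:

1.1529 mol/L


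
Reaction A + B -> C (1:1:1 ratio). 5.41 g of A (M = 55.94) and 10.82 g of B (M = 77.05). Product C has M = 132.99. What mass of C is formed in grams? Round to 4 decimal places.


Find moles of each reactant; the smaller value is the limiting reagent in a 1:1:1 reaction, so moles_C equals moles of the limiter.
n_A = mass_A / M_A = 5.41 / 55.94 = 0.096711 mol
n_B = mass_B / M_B = 10.82 / 77.05 = 0.140428 mol
Limiting reagent: A (smaller), n_limiting = 0.096711 mol
mass_C = n_limiting * M_C = 0.096711 * 132.99
mass_C = 12.86159589 g, rounded to 4 dp:

12.8616 g


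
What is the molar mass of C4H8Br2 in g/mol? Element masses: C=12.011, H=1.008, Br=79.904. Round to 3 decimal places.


M = sum(count * atomic_mass) over atoms.
M = 4*12.011 + 8*1.008 + 2*79.904
M = 48.044 + 8.064 + 159.808
M = 215.916 g/mol, rounded to 3 dp:

215.916 g/mol


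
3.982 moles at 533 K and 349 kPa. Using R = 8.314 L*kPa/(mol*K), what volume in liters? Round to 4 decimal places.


PV = nRT, solve for V = nRT / P.
nRT = 3.982 * 8.314 * 533 = 17645.6835
V = 17645.6835 / 349
V = 50.56069771 L, rounded to 4 dp:

50.5607 L


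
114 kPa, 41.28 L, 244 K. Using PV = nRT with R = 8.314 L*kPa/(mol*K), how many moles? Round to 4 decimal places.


PV = nRT, solve for n = PV / (RT).
PV = 114 * 41.28 = 4705.92
RT = 8.314 * 244 = 2028.616
n = 4705.92 / 2028.616
n = 2.31976875 mol, rounded to 4 dp:

2.3198 mol


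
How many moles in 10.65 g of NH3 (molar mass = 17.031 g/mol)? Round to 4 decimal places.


n = mass / M
n = 10.65 / 17.031
n = 0.62533028 mol, rounded to 4 dp:

0.6253 mol


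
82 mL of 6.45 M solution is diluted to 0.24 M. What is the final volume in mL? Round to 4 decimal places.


Dilution: M1*V1 = M2*V2, solve for V2.
V2 = M1*V1 / M2
V2 = 6.45 * 82 / 0.24
V2 = 528.9 / 0.24
V2 = 2203.75 mL, rounded to 4 dp:

2203.7500 mL


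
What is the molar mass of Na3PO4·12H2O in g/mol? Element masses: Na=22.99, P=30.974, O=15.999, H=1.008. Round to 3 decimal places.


M = sum(count * atomic_mass) over atoms.
M = 3*22.99 + 1*30.974 + 16*15.999 + 24*1.008
M = 68.97 + 30.974 + 255.984 + 24.192
M = 380.12 g/mol, rounded to 3 dp:

380.120 g/mol


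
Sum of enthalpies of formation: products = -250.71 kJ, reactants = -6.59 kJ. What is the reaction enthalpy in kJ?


dH_rxn = sum(dH_f products) - sum(dH_f reactants)
dH_rxn = -250.71 - (-6.59)
dH_rxn = -244.12 kJ:

-244.12 kJ


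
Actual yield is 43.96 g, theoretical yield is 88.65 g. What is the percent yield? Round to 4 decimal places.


% yield = 100 * actual / theoretical
% yield = 100 * 43.96 / 88.65
% yield = 49.58826847 %, rounded to 4 dp:

49.5883 %


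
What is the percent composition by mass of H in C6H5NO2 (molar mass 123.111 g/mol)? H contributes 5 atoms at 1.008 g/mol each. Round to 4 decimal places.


pct = 100 * (n_elem * M_elem) / M_total
mass_contribution = 5 * 1.008 = 5.04 g/mol
pct = 100 * 5.04 / 123.111
pct = 4.09386651 %, rounded to 4 dp:

4.0939 %


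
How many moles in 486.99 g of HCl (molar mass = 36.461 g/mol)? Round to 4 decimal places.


n = mass / M
n = 486.99 / 36.461
n = 13.35646307 mol, rounded to 4 dp:

13.3565 mol


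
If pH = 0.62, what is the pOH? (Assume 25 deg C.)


At 25 deg C, pH + pOH = 14.
pOH = 14 - pH = 14 - 0.62
pOH = 13.38:

13.38


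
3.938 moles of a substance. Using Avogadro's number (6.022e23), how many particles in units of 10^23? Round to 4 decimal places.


N = n * NA, then divide by 1e23 for the requested units.
N / 1e23 = n * 6.022
N / 1e23 = 3.938 * 6.022
N / 1e23 = 23.714636, rounded to 4 dp:

23.7146


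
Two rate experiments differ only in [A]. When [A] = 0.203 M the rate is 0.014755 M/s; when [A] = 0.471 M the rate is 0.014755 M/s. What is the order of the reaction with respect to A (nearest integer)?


Rate is proportional to [A]^n, so rate2/rate1 = ([A]2/[A]1)^n. Take logs to solve for n.
rate2/rate1 = 0.014755 / 0.014755 = 1.0
[A]2/[A]1 = 0.471 / 0.203 = 2.3202
n = ln(1.0) / ln(2.3202) = 0.0
Nearest integer order:

0


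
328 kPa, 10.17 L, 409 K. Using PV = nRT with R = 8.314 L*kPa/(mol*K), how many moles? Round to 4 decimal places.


PV = nRT, solve for n = PV / (RT).
PV = 328 * 10.17 = 3335.76
RT = 8.314 * 409 = 3400.426
n = 3335.76 / 3400.426
n = 0.98098297 mol, rounded to 4 dp:

0.9810 mol


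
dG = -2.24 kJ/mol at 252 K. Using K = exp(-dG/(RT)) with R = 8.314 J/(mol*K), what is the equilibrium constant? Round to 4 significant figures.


dG is in kJ/mol; multiply by 1000 to match R in J/(mol*K).
RT = 8.314 * 252 = 2095.128 J/mol
exponent = -dG*1000 / (RT) = -(-2.24*1000) / 2095.128 = 1.06914709
K = exp(1.06914709)
K = 2.912894, rounded to 4 significant figures:

2.913


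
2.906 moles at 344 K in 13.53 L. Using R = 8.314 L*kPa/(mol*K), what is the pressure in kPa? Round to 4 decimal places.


PV = nRT, solve for P = nRT / V.
nRT = 2.906 * 8.314 * 344 = 8311.2065
P = 8311.2065 / 13.53
P = 614.27985957 kPa, rounded to 4 dp:

614.2799 kPa


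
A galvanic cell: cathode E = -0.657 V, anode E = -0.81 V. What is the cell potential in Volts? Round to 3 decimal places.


Standard cell potential: E_cell = E_cathode - E_anode.
E_cell = -0.657 - (-0.81)
E_cell = 0.153 V, rounded to 3 dp:

0.153 V


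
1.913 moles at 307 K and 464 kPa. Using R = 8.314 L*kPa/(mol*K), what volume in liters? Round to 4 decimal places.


PV = nRT, solve for V = nRT / P.
nRT = 1.913 * 8.314 * 307 = 4882.7374
V = 4882.7374 / 464
V = 10.52314095 L, rounded to 4 dp:

10.5231 L


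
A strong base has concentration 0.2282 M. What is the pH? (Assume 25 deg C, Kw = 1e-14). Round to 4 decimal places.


A strong base dissociates completely, so [OH-] equals the given concentration.
pOH = -log10([OH-]) = -log10(0.2282) = 0.641684
pH = 14 - pOH = 14 - 0.641684
pH = 13.358316, rounded to 4 dp:

13.3583


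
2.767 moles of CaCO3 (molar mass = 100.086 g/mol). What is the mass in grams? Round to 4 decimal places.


mass = n * M
mass = 2.767 * 100.086
mass = 276.937962 g, rounded to 4 dp:

276.9380 g


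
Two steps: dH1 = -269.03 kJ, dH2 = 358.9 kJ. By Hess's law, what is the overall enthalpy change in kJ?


Hess's law: enthalpy is a state function, so add the step enthalpies.
dH_total = dH1 + dH2 = -269.03 + (358.9)
dH_total = 89.87 kJ:

89.87 kJ


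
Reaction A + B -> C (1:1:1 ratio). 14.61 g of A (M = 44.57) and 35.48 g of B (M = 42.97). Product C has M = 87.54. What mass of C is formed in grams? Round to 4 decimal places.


Find moles of each reactant; the smaller value is the limiting reagent in a 1:1:1 reaction, so moles_C equals moles of the limiter.
n_A = mass_A / M_A = 14.61 / 44.57 = 0.327799 mol
n_B = mass_B / M_B = 35.48 / 42.97 = 0.825692 mol
Limiting reagent: A (smaller), n_limiting = 0.327799 mol
mass_C = n_limiting * M_C = 0.327799 * 87.54
mass_C = 28.69552446 g, rounded to 4 dp:

28.6955 g


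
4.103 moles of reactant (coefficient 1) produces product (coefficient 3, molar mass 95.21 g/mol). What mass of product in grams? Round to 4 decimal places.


Use the coefficient ratio to convert reactant moles to product moles, then multiply by the product's molar mass.
moles_P = moles_R * (coeff_P / coeff_R) = 4.103 * (3/1) = 12.309
mass_P = moles_P * M_P = 12.309 * 95.21
mass_P = 1171.93989 g, rounded to 4 dp:

1171.9399 g


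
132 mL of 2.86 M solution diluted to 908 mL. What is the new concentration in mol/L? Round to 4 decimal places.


Dilution: M1*V1 = M2*V2, solve for M2.
M2 = M1*V1 / V2
M2 = 2.86 * 132 / 908
M2 = 377.52 / 908
M2 = 0.41577093 mol/L, rounded to 4 dp:

0.4158 mol/L


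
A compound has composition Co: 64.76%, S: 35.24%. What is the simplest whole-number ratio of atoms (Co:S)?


Assume 100 g of compound, divide each mass% by atomic mass to get moles, then normalize by the smallest to get a raw atom ratio.
Moles per 100 g: Co: 64.76/58.933 = 1.0989, S: 35.24/32.065 = 1.099
Raw ratio (divide by min = 1.0989): Co: 1.0, S: 1.0
Multiply by 1 to clear fractions: Co: 1.0 ~= 1, S: 1.0 ~= 1
Reduce by GCD to get the simplest whole-number ratio:

1:1


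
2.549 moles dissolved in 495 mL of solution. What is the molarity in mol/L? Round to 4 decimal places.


Convert volume to liters: V_L = V_mL / 1000.
V_L = 495 / 1000 = 0.495 L
M = n / V_L = 2.549 / 0.495
M = 5.14949495 mol/L, rounded to 4 dp:

5.1495 mol/L


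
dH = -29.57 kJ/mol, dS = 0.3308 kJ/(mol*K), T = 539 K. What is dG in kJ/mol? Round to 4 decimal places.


Gibbs: dG = dH - T*dS (consistent units, dS already in kJ/(mol*K)).
T*dS = 539 * 0.3308 = 178.3012
dG = -29.57 - (178.3012)
dG = -207.8712 kJ/mol, rounded to 4 dp:

-207.8712 kJ/mol


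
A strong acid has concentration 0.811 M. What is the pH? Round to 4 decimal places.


A strong acid dissociates completely, so [H+] equals the given concentration.
pH = -log10([H+]) = -log10(0.811)
pH = 0.09097915, rounded to 4 dp:

0.0910


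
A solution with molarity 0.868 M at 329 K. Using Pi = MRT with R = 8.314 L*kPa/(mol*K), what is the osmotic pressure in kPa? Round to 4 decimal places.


Osmotic pressure (van't Hoff): Pi = M*R*T.
RT = 8.314 * 329 = 2735.306
Pi = 0.868 * 2735.306
Pi = 2374.245608 kPa, rounded to 4 dp:

2374.2456 kPa


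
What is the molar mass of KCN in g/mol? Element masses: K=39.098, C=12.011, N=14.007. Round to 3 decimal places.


M = sum(count * atomic_mass) over atoms.
M = 1*39.098 + 1*12.011 + 1*14.007
M = 39.098 + 12.011 + 14.007
M = 65.116 g/mol, rounded to 3 dp:

65.116 g/mol


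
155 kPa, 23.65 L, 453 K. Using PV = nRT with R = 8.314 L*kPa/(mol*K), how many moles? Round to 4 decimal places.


PV = nRT, solve for n = PV / (RT).
PV = 155 * 23.65 = 3665.75
RT = 8.314 * 453 = 3766.242
n = 3665.75 / 3766.242
n = 0.9733177 mol, rounded to 4 dp:

0.9733 mol


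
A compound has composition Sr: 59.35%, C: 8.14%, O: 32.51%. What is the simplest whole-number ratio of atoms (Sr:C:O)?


Assume 100 g of compound, divide each mass% by atomic mass to get moles, then normalize by the smallest to get a raw atom ratio.
Moles per 100 g: Sr: 59.35/87.62 = 0.6774, C: 8.14/12.011 = 0.6777, O: 32.51/15.999 = 2.032
Raw ratio (divide by min = 0.6774): Sr: 1.0, C: 1.001, O: 3.0
Multiply by 1 to clear fractions: Sr: 1.0 ~= 1, C: 1.001 ~= 1, O: 3.0 ~= 3
Reduce by GCD to get the simplest whole-number ratio:

1:1:3


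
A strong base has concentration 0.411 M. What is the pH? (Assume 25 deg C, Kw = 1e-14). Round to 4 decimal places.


A strong base dissociates completely, so [OH-] equals the given concentration.
pOH = -log10([OH-]) = -log10(0.411) = 0.386158
pH = 14 - pOH = 14 - 0.386158
pH = 13.613842, rounded to 4 dp:

13.6138


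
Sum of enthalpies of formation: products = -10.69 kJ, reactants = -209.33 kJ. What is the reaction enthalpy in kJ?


dH_rxn = sum(dH_f products) - sum(dH_f reactants)
dH_rxn = -10.69 - (-209.33)
dH_rxn = 198.64 kJ:

198.64 kJ


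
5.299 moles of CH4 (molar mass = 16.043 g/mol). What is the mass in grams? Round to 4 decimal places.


mass = n * M
mass = 5.299 * 16.043
mass = 85.011857 g, rounded to 4 dp:

85.0119 g


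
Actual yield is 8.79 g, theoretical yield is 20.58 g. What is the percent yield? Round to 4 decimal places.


% yield = 100 * actual / theoretical
% yield = 100 * 8.79 / 20.58
% yield = 42.71137026 %, rounded to 4 dp:

42.7114 %


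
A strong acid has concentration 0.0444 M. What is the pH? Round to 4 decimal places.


A strong acid dissociates completely, so [H+] equals the given concentration.
pH = -log10([H+]) = -log10(0.0444)
pH = 1.35261703, rounded to 4 dp:

1.3526


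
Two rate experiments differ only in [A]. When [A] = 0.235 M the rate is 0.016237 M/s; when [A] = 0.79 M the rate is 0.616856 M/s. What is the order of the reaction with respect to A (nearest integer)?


Rate is proportional to [A]^n, so rate2/rate1 = ([A]2/[A]1)^n. Take logs to solve for n.
rate2/rate1 = 0.616856 / 0.016237 = 37.9908
[A]2/[A]1 = 0.79 / 0.235 = 3.3617
n = ln(37.9908) / ln(3.3617) = 3.0
Nearest integer order:

3


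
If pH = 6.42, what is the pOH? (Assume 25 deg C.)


At 25 deg C, pH + pOH = 14.
pOH = 14 - pH = 14 - 6.42
pOH = 7.58:

7.58


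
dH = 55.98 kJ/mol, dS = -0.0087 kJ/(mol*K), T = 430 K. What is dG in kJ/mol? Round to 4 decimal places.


Gibbs: dG = dH - T*dS (consistent units, dS already in kJ/(mol*K)).
T*dS = 430 * -0.0087 = -3.741
dG = 55.98 - (-3.741)
dG = 59.721 kJ/mol, rounded to 4 dp:

59.7210 kJ/mol


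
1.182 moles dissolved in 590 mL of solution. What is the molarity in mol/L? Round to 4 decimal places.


Convert volume to liters: V_L = V_mL / 1000.
V_L = 590 / 1000 = 0.59 L
M = n / V_L = 1.182 / 0.59
M = 2.00338983 mol/L, rounded to 4 dp:

2.0034 mol/L


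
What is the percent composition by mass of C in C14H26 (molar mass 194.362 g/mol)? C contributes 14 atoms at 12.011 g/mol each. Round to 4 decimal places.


pct = 100 * (n_elem * M_elem) / M_total
mass_contribution = 14 * 12.011 = 168.154 g/mol
pct = 100 * 168.154 / 194.362
pct = 86.51588273 %, rounded to 4 dp:

86.5159 %


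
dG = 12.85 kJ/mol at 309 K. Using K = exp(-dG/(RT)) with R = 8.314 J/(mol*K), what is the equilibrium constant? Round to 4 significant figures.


dG is in kJ/mol; multiply by 1000 to match R in J/(mol*K).
RT = 8.314 * 309 = 2569.026 J/mol
exponent = -dG*1000 / (RT) = -(12.85*1000) / 2569.026 = -5.00189566
K = exp(-5.00189566)
K = 0.0067251862, rounded to 4 significant figures:

0.006725


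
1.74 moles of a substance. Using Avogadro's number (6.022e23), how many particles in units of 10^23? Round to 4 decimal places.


N = n * NA, then divide by 1e23 for the requested units.
N / 1e23 = n * 6.022
N / 1e23 = 1.74 * 6.022
N / 1e23 = 10.47828, rounded to 4 dp:

10.4783


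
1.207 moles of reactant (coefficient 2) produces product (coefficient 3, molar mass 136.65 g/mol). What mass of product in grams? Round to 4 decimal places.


Use the coefficient ratio to convert reactant moles to product moles, then multiply by the product's molar mass.
moles_P = moles_R * (coeff_P / coeff_R) = 1.207 * (3/2) = 1.8105
mass_P = moles_P * M_P = 1.8105 * 136.65
mass_P = 247.404825 g, rounded to 4 dp:

247.4048 g


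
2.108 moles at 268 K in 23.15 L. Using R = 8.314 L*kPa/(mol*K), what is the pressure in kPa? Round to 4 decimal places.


PV = nRT, solve for P = nRT / V.
nRT = 2.108 * 8.314 * 268 = 4696.9444
P = 4696.9444 / 23.15
P = 202.89176674 kPa, rounded to 4 dp:

202.8918 kPa


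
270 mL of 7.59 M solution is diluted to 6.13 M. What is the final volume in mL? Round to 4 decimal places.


Dilution: M1*V1 = M2*V2, solve for V2.
V2 = M1*V1 / M2
V2 = 7.59 * 270 / 6.13
V2 = 2049.3 / 6.13
V2 = 334.30668842 mL, rounded to 4 dp:

334.3067 mL


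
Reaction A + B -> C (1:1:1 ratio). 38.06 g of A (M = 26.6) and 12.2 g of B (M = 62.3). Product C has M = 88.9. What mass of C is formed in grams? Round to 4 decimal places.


Find moles of each reactant; the smaller value is the limiting reagent in a 1:1:1 reaction, so moles_C equals moles of the limiter.
n_A = mass_A / M_A = 38.06 / 26.6 = 1.430827 mol
n_B = mass_B / M_B = 12.2 / 62.3 = 0.195827 mol
Limiting reagent: B (smaller), n_limiting = 0.195827 mol
mass_C = n_limiting * M_C = 0.195827 * 88.9
mass_C = 17.4090203 g, rounded to 4 dp:

17.4090 g


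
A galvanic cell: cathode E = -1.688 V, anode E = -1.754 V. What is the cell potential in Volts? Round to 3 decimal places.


Standard cell potential: E_cell = E_cathode - E_anode.
E_cell = -1.688 - (-1.754)
E_cell = 0.066 V, rounded to 3 dp:

0.066 V


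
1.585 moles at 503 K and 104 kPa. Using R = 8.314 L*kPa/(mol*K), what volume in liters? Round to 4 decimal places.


PV = nRT, solve for V = nRT / P.
nRT = 1.585 * 8.314 * 503 = 6628.3781
V = 6628.3781 / 104
V = 63.73440481 L, rounded to 4 dp:

63.7344 L


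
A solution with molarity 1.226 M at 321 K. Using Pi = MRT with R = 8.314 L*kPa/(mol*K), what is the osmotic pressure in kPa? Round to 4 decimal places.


Osmotic pressure (van't Hoff): Pi = M*R*T.
RT = 8.314 * 321 = 2668.794
Pi = 1.226 * 2668.794
Pi = 3271.941444 kPa, rounded to 4 dp:

3271.9414 kPa


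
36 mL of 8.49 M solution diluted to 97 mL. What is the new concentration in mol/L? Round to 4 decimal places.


Dilution: M1*V1 = M2*V2, solve for M2.
M2 = M1*V1 / V2
M2 = 8.49 * 36 / 97
M2 = 305.64 / 97
M2 = 3.15092784 mol/L, rounded to 4 dp:

3.1509 mol/L


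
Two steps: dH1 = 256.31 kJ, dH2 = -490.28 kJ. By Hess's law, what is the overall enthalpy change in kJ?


Hess's law: enthalpy is a state function, so add the step enthalpies.
dH_total = dH1 + dH2 = 256.31 + (-490.28)
dH_total = -233.97 kJ:

-233.97 kJ


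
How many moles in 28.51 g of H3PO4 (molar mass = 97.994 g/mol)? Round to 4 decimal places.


n = mass / M
n = 28.51 / 97.994
n = 0.29093618 mol, rounded to 4 dp:

0.2909 mol


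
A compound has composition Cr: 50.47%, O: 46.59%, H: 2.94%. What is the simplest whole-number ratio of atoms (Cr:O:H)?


Assume 100 g of compound, divide each mass% by atomic mass to get moles, then normalize by the smallest to get a raw atom ratio.
Moles per 100 g: Cr: 50.47/51.996 = 0.9707, O: 46.59/15.999 = 2.9121, H: 2.94/1.008 = 2.9167
Raw ratio (divide by min = 0.9707): Cr: 1.0, O: 3.0, H: 3.005
Multiply by 1 to clear fractions: Cr: 1.0 ~= 1, O: 3.0 ~= 3, H: 3.005 ~= 3
Reduce by GCD to get the simplest whole-number ratio:

1:3:3


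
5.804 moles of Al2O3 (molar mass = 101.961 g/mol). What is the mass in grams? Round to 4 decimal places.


mass = n * M
mass = 5.804 * 101.961
mass = 591.781644 g, rounded to 4 dp:

591.7816 g


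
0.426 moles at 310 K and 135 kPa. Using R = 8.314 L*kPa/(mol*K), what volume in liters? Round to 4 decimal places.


PV = nRT, solve for V = nRT / P.
nRT = 0.426 * 8.314 * 310 = 1097.9468
V = 1097.9468 / 135
V = 8.13293926 L, rounded to 4 dp:

8.1329 L


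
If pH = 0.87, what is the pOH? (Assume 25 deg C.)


At 25 deg C, pH + pOH = 14.
pOH = 14 - pH = 14 - 0.87
pOH = 13.13:

13.13


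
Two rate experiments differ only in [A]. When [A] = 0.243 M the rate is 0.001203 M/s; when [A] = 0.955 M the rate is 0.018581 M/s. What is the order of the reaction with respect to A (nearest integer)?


Rate is proportional to [A]^n, so rate2/rate1 = ([A]2/[A]1)^n. Take logs to solve for n.
rate2/rate1 = 0.018581 / 0.001203 = 15.4456
[A]2/[A]1 = 0.955 / 0.243 = 3.93
n = ln(15.4456) / ln(3.93) = 2.0
Nearest integer order:

2


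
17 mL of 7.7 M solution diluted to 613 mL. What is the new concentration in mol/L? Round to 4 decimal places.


Dilution: M1*V1 = M2*V2, solve for M2.
M2 = M1*V1 / V2
M2 = 7.7 * 17 / 613
M2 = 130.9 / 613
M2 = 0.21353997 mol/L, rounded to 4 dp:

0.2135 mol/L


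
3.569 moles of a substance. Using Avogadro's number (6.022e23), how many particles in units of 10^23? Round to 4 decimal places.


N = n * NA, then divide by 1e23 for the requested units.
N / 1e23 = n * 6.022
N / 1e23 = 3.569 * 6.022
N / 1e23 = 21.492518, rounded to 4 dp:

21.4925


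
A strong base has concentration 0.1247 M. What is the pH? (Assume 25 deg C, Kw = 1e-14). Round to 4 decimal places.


A strong base dissociates completely, so [OH-] equals the given concentration.
pOH = -log10([OH-]) = -log10(0.1247) = 0.904134
pH = 14 - pOH = 14 - 0.904134
pH = 13.095866, rounded to 4 dp:

13.0959


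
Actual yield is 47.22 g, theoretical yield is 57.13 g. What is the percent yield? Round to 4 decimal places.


% yield = 100 * actual / theoretical
% yield = 100 * 47.22 / 57.13
% yield = 82.65359706 %, rounded to 4 dp:

82.6536 %


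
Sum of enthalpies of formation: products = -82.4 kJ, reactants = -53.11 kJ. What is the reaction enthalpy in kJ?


dH_rxn = sum(dH_f products) - sum(dH_f reactants)
dH_rxn = -82.4 - (-53.11)
dH_rxn = -29.29 kJ:

-29.29 kJ


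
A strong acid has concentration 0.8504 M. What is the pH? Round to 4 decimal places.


A strong acid dissociates completely, so [H+] equals the given concentration.
pH = -log10([H+]) = -log10(0.8504)
pH = 0.07037675, rounded to 4 dp:

0.0704


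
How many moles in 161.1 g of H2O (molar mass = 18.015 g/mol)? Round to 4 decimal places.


n = mass / M
n = 161.1 / 18.015
n = 8.94254788 mol, rounded to 4 dp:

8.9425 mol


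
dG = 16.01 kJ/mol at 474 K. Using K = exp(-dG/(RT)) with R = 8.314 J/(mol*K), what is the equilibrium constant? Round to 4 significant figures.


dG is in kJ/mol; multiply by 1000 to match R in J/(mol*K).
RT = 8.314 * 474 = 3940.836 J/mol
exponent = -dG*1000 / (RT) = -(16.01*1000) / 3940.836 = -4.06258977
K = exp(-4.06258977)
K = 0.017204406, rounded to 4 significant figures:

0.01720


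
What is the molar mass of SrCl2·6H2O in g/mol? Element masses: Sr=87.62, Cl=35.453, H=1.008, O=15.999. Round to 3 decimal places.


M = sum(count * atomic_mass) over atoms.
M = 1*87.62 + 2*35.453 + 12*1.008 + 6*15.999
M = 87.62 + 70.906 + 12.096 + 95.994
M = 266.616 g/mol, rounded to 3 dp:

266.616 g/mol


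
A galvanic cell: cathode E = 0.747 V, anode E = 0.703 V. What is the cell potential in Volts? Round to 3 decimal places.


Standard cell potential: E_cell = E_cathode - E_anode.
E_cell = 0.747 - (0.703)
E_cell = 0.044 V, rounded to 3 dp:

0.044 V


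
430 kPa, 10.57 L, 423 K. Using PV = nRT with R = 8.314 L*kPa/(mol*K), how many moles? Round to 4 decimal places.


PV = nRT, solve for n = PV / (RT).
PV = 430 * 10.57 = 4545.1
RT = 8.314 * 423 = 3516.822
n = 4545.1 / 3516.822
n = 1.29238841 mol, rounded to 4 dp:

1.2924 mol


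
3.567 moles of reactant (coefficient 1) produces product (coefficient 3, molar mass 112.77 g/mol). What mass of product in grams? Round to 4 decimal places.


Use the coefficient ratio to convert reactant moles to product moles, then multiply by the product's molar mass.
moles_P = moles_R * (coeff_P / coeff_R) = 3.567 * (3/1) = 10.701
mass_P = moles_P * M_P = 10.701 * 112.77
mass_P = 1206.75177 g, rounded to 4 dp:

1206.7518 g


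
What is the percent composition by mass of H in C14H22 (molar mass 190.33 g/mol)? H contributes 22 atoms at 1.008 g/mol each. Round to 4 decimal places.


pct = 100 * (n_elem * M_elem) / M_total
mass_contribution = 22 * 1.008 = 22.176 g/mol
pct = 100 * 22.176 / 190.33
pct = 11.65134241 %, rounded to 4 dp:

11.6513 %


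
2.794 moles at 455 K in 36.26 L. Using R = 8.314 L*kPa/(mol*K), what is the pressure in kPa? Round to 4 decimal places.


PV = nRT, solve for P = nRT / V.
nRT = 2.794 * 8.314 * 455 = 10569.3388
P = 10569.3388 / 36.26
P = 291.48755654 kPa, rounded to 4 dp:

291.4876 kPa


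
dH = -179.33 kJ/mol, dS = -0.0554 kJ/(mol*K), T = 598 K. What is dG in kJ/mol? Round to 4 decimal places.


Gibbs: dG = dH - T*dS (consistent units, dS already in kJ/(mol*K)).
T*dS = 598 * -0.0554 = -33.1292
dG = -179.33 - (-33.1292)
dG = -146.2008 kJ/mol, rounded to 4 dp:

-146.2008 kJ/mol


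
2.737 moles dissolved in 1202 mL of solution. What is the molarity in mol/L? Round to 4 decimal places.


Convert volume to liters: V_L = V_mL / 1000.
V_L = 1202 / 1000 = 1.202 L
M = n / V_L = 2.737 / 1.202
M = 2.27703827 mol/L, rounded to 4 dp:

2.2770 mol/L


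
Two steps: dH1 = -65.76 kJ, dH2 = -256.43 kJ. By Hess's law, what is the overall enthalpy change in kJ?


Hess's law: enthalpy is a state function, so add the step enthalpies.
dH_total = dH1 + dH2 = -65.76 + (-256.43)
dH_total = -322.19 kJ:

-322.19 kJ


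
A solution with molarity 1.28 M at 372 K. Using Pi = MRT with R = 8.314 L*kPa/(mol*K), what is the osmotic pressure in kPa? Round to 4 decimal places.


Osmotic pressure (van't Hoff): Pi = M*R*T.
RT = 8.314 * 372 = 3092.808
Pi = 1.28 * 3092.808
Pi = 3958.79424 kPa, rounded to 4 dp:

3958.7942 kPa


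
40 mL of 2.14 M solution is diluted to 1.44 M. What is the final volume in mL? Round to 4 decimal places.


Dilution: M1*V1 = M2*V2, solve for V2.
V2 = M1*V1 / M2
V2 = 2.14 * 40 / 1.44
V2 = 85.6 / 1.44
V2 = 59.44444444 mL, rounded to 4 dp:

59.4444 mL


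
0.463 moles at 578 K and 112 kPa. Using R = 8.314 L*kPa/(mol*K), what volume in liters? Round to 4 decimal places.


PV = nRT, solve for V = nRT / P.
nRT = 0.463 * 8.314 * 578 = 2224.9428
V = 2224.9428 / 112
V = 19.86556071 L, rounded to 4 dp:

19.8656 L


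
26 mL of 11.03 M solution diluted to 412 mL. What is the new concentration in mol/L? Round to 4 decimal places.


Dilution: M1*V1 = M2*V2, solve for M2.
M2 = M1*V1 / V2
M2 = 11.03 * 26 / 412
M2 = 286.78 / 412
M2 = 0.69606796 mol/L, rounded to 4 dp:

0.6961 mol/L


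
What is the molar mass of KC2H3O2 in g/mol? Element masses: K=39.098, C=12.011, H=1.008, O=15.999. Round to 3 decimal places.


M = sum(count * atomic_mass) over atoms.
M = 1*39.098 + 2*12.011 + 3*1.008 + 2*15.999
M = 39.098 + 24.022 + 3.024 + 31.998
M = 98.142 g/mol, rounded to 3 dp:

98.142 g/mol


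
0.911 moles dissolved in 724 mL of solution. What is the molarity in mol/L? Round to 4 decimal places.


Convert volume to liters: V_L = V_mL / 1000.
V_L = 724 / 1000 = 0.724 L
M = n / V_L = 0.911 / 0.724
M = 1.25828729 mol/L, rounded to 4 dp:

1.2583 mol/L


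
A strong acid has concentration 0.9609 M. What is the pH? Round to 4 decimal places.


A strong acid dissociates completely, so [H+] equals the given concentration.
pH = -log10([H+]) = -log10(0.9609)
pH = 0.01732181, rounded to 4 dp:

0.0173


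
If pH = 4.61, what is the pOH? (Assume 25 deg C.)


At 25 deg C, pH + pOH = 14.
pOH = 14 - pH = 14 - 4.61
pOH = 9.39:

9.39


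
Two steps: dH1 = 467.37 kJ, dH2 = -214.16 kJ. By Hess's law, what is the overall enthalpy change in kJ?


Hess's law: enthalpy is a state function, so add the step enthalpies.
dH_total = dH1 + dH2 = 467.37 + (-214.16)
dH_total = 253.21 kJ:

253.21 kJ


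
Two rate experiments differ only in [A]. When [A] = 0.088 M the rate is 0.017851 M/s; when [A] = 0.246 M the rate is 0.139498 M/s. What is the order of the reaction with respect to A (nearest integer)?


Rate is proportional to [A]^n, so rate2/rate1 = ([A]2/[A]1)^n. Take logs to solve for n.
rate2/rate1 = 0.139498 / 0.017851 = 7.8146
[A]2/[A]1 = 0.246 / 0.088 = 2.7955
n = ln(7.8146) / ln(2.7955) = 2.0
Nearest integer order:

2


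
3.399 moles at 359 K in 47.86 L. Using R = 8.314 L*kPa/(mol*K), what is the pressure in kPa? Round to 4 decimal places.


PV = nRT, solve for P = nRT / V.
nRT = 3.399 * 8.314 * 359 = 10145.0837
P = 10145.0837 / 47.86
P = 211.97416841 kPa, rounded to 4 dp:

211.9742 kPa


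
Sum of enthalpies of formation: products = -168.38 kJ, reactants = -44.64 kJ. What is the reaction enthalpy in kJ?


dH_rxn = sum(dH_f products) - sum(dH_f reactants)
dH_rxn = -168.38 - (-44.64)
dH_rxn = -123.74 kJ:

-123.74 kJ


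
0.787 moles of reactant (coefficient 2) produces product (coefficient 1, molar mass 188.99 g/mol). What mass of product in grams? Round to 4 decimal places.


Use the coefficient ratio to convert reactant moles to product moles, then multiply by the product's molar mass.
moles_P = moles_R * (coeff_P / coeff_R) = 0.787 * (1/2) = 0.3935
mass_P = moles_P * M_P = 0.3935 * 188.99
mass_P = 74.367565 g, rounded to 4 dp:

74.3676 g


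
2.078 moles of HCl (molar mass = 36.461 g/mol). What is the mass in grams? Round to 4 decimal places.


mass = n * M
mass = 2.078 * 36.461
mass = 75.765958 g, rounded to 4 dp:

75.7660 g


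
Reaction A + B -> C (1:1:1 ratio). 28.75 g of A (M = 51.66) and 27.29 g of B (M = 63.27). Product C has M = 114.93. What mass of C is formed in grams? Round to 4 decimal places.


Find moles of each reactant; the smaller value is the limiting reagent in a 1:1:1 reaction, so moles_C equals moles of the limiter.
n_A = mass_A / M_A = 28.75 / 51.66 = 0.556523 mol
n_B = mass_B / M_B = 27.29 / 63.27 = 0.431326 mol
Limiting reagent: B (smaller), n_limiting = 0.431326 mol
mass_C = n_limiting * M_C = 0.431326 * 114.93
mass_C = 49.57229718 g, rounded to 4 dp:

49.5723 g


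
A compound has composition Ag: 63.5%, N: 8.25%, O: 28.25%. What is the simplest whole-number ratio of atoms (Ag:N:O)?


Assume 100 g of compound, divide each mass% by atomic mass to get moles, then normalize by the smallest to get a raw atom ratio.
Moles per 100 g: Ag: 63.5/107.868 = 0.5887, N: 8.25/14.007 = 0.589, O: 28.25/15.999 = 1.7657
Raw ratio (divide by min = 0.5887): Ag: 1.0, N: 1.001, O: 2.999
Multiply by 1 to clear fractions: Ag: 1.0 ~= 1, N: 1.001 ~= 1, O: 2.999 ~= 3
Reduce by GCD to get the simplest whole-number ratio:

1:1:3


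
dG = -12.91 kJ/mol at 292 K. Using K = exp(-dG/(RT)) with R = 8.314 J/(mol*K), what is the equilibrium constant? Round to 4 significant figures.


dG is in kJ/mol; multiply by 1000 to match R in J/(mol*K).
RT = 8.314 * 292 = 2427.688 J/mol
exponent = -dG*1000 / (RT) = -(-12.91*1000) / 2427.688 = 5.31781679
K = exp(5.31781679)
K = 203.93816, rounded to 4 significant figures:

203.9


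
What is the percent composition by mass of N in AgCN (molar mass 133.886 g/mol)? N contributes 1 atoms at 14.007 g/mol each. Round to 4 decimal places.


pct = 100 * (n_elem * M_elem) / M_total
mass_contribution = 1 * 14.007 = 14.007 g/mol
pct = 100 * 14.007 / 133.886
pct = 10.46188548 %, rounded to 4 dp:

10.4619 %


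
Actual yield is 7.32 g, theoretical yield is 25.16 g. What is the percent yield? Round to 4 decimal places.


% yield = 100 * actual / theoretical
% yield = 100 * 7.32 / 25.16
% yield = 29.09379968 %, rounded to 4 dp:

29.0938 %


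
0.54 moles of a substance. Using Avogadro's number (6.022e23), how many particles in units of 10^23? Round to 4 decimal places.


N = n * NA, then divide by 1e23 for the requested units.
N / 1e23 = n * 6.022
N / 1e23 = 0.54 * 6.022
N / 1e23 = 3.25188, rounded to 4 dp:

3.2519


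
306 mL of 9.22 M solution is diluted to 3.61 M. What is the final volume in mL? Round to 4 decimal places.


Dilution: M1*V1 = M2*V2, solve for V2.
V2 = M1*V1 / M2
V2 = 9.22 * 306 / 3.61
V2 = 2821.32 / 3.61
V2 = 781.52908587 mL, rounded to 4 dp:

781.5291 mL


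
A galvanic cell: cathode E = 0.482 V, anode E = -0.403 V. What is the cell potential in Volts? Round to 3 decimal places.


Standard cell potential: E_cell = E_cathode - E_anode.
E_cell = 0.482 - (-0.403)
E_cell = 0.885 V, rounded to 3 dp:

0.885 V


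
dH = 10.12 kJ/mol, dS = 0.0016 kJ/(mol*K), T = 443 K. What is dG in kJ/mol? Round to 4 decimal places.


Gibbs: dG = dH - T*dS (consistent units, dS already in kJ/(mol*K)).
T*dS = 443 * 0.0016 = 0.7088
dG = 10.12 - (0.7088)
dG = 9.4112 kJ/mol, rounded to 4 dp:

9.4112 kJ/mol


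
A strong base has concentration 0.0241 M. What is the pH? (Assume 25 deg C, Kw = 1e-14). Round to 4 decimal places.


A strong base dissociates completely, so [OH-] equals the given concentration.
pOH = -log10([OH-]) = -log10(0.0241) = 1.617983
pH = 14 - pOH = 14 - 1.617983
pH = 12.382017, rounded to 4 dp:

12.3820


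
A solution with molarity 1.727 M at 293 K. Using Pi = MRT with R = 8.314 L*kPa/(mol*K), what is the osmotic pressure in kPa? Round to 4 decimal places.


Osmotic pressure (van't Hoff): Pi = M*R*T.
RT = 8.314 * 293 = 2436.002
Pi = 1.727 * 2436.002
Pi = 4206.975454 kPa, rounded to 4 dp:

4206.9755 kPa


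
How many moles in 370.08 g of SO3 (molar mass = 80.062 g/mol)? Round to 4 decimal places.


n = mass / M
n = 370.08 / 80.062
n = 4.62241763 mol, rounded to 4 dp:

4.6224 mol


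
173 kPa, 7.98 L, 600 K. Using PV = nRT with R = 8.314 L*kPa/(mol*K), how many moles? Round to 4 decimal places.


PV = nRT, solve for n = PV / (RT).
PV = 173 * 7.98 = 1380.54
RT = 8.314 * 600 = 4988.4
n = 1380.54 / 4988.4
n = 0.27675006 mol, rounded to 4 dp:

0.2768 mol


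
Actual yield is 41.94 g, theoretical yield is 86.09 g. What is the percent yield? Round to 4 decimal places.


% yield = 100 * actual / theoretical
% yield = 100 * 41.94 / 86.09
% yield = 48.71645952 %, rounded to 4 dp:

48.7165 %


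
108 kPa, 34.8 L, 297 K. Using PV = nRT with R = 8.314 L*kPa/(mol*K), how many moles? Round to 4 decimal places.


PV = nRT, solve for n = PV / (RT).
PV = 108 * 34.8 = 3758.4
RT = 8.314 * 297 = 2469.258
n = 3758.4 / 2469.258
n = 1.52207667 mol, rounded to 4 dp:

1.5221 mol


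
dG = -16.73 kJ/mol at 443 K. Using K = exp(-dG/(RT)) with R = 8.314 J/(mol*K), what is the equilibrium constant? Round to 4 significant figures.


dG is in kJ/mol; multiply by 1000 to match R in J/(mol*K).
RT = 8.314 * 443 = 3683.102 J/mol
exponent = -dG*1000 / (RT) = -(-16.73*1000) / 3683.102 = 4.54236673
K = exp(4.54236673)
K = 93.912804, rounded to 4 significant figures:

93.91


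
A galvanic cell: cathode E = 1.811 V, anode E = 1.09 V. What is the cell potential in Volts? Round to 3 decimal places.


Standard cell potential: E_cell = E_cathode - E_anode.
E_cell = 1.811 - (1.09)
E_cell = 0.721 V, rounded to 3 dp:

0.721 V


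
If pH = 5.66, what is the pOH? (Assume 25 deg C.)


At 25 deg C, pH + pOH = 14.
pOH = 14 - pH = 14 - 5.66
pOH = 8.34:

8.34


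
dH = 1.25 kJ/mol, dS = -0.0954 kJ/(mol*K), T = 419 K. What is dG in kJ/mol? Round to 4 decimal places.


Gibbs: dG = dH - T*dS (consistent units, dS already in kJ/(mol*K)).
T*dS = 419 * -0.0954 = -39.9726
dG = 1.25 - (-39.9726)
dG = 41.2226 kJ/mol, rounded to 4 dp:

41.2226 kJ/mol


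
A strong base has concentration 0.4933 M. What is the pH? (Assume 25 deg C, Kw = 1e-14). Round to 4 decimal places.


A strong base dissociates completely, so [OH-] equals the given concentration.
pOH = -log10([OH-]) = -log10(0.4933) = 0.306889
pH = 14 - pOH = 14 - 0.306889
pH = 13.693111, rounded to 4 dp:

13.6931


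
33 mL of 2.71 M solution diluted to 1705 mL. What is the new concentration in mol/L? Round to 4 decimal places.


Dilution: M1*V1 = M2*V2, solve for M2.
M2 = M1*V1 / V2
M2 = 2.71 * 33 / 1705
M2 = 89.43 / 1705
M2 = 0.05245161 mol/L, rounded to 4 dp:

0.0525 mol/L


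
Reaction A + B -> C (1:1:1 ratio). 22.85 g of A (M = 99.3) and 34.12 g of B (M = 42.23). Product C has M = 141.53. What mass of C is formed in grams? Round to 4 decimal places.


Find moles of each reactant; the smaller value is the limiting reagent in a 1:1:1 reaction, so moles_C equals moles of the limiter.
n_A = mass_A / M_A = 22.85 / 99.3 = 0.230111 mol
n_B = mass_B / M_B = 34.12 / 42.23 = 0.807956 mol
Limiting reagent: A (smaller), n_limiting = 0.230111 mol
mass_C = n_limiting * M_C = 0.230111 * 141.53
mass_C = 32.56760983 g, rounded to 4 dp:

32.5676 g


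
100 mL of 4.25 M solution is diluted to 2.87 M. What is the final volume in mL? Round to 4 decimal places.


Dilution: M1*V1 = M2*V2, solve for V2.
V2 = M1*V1 / M2
V2 = 4.25 * 100 / 2.87
V2 = 425.0 / 2.87
V2 = 148.08362369 mL, rounded to 4 dp:

148.0836 mL


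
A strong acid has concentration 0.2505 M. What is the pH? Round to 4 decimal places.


A strong acid dissociates completely, so [H+] equals the given concentration.
pH = -log10([H+]) = -log10(0.2505)
pH = 0.60119227, rounded to 4 dp:

0.6012
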